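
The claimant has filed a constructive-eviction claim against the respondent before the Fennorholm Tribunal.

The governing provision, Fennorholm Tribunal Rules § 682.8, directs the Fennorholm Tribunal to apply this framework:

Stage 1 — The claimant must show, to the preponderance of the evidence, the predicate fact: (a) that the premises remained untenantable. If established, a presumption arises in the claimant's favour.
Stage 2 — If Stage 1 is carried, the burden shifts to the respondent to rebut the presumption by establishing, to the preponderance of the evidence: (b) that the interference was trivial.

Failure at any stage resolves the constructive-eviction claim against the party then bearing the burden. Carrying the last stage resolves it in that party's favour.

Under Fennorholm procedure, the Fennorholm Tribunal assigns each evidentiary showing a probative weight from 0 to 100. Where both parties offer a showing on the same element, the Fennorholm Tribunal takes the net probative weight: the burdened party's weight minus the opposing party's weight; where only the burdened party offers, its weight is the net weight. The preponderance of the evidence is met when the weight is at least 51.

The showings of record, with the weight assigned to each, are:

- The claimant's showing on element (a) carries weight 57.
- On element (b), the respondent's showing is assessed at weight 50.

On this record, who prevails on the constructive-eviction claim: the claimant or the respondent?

claimant

At Stage 1 the claimant must meet the preponderance of the evidence (weight is at least 51): on (a) the weight is 57, which does reach 51, so (a) meets the standard.
  All elements met. The burden passes to the respondent.
At Stage 2 the respondent must meet the preponderance of the evidence (weight is at least 51): on (b) the weight is 50, which does not reach 51, so (b) does not meet the standard.
  The respondent does not carry Stage 2.
So the claimant prevails.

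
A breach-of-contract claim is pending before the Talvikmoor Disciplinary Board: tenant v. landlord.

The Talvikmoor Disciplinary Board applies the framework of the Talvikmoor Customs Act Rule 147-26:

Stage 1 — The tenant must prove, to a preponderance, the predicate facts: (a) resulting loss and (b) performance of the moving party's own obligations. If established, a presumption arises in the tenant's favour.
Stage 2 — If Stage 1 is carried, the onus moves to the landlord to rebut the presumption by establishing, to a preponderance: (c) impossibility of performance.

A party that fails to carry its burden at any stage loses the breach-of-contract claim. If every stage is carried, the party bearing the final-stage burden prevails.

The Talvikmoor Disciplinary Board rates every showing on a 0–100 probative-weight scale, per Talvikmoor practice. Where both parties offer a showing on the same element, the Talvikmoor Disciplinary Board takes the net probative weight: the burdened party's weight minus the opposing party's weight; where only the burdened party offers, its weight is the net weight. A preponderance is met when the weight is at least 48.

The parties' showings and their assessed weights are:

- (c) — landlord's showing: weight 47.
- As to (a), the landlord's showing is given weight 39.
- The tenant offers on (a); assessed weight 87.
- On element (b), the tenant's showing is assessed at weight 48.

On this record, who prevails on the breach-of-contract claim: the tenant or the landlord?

Stage 1 (tenant, a preponderance, weight is at least 48): (a) net 87−39=48 ≥ 48 — meets; (b) 48 ≥ 48 — meets.
  The tenant carries Stage 1; the landlord now bears the burden.
Stage 2 (landlord, a preponderance, weight is at least 48): (c) 47 < 48 — fails.
  The landlord does not carry Stage 2.
The analysis ends at Stage 2; the tenant prevails.

tenant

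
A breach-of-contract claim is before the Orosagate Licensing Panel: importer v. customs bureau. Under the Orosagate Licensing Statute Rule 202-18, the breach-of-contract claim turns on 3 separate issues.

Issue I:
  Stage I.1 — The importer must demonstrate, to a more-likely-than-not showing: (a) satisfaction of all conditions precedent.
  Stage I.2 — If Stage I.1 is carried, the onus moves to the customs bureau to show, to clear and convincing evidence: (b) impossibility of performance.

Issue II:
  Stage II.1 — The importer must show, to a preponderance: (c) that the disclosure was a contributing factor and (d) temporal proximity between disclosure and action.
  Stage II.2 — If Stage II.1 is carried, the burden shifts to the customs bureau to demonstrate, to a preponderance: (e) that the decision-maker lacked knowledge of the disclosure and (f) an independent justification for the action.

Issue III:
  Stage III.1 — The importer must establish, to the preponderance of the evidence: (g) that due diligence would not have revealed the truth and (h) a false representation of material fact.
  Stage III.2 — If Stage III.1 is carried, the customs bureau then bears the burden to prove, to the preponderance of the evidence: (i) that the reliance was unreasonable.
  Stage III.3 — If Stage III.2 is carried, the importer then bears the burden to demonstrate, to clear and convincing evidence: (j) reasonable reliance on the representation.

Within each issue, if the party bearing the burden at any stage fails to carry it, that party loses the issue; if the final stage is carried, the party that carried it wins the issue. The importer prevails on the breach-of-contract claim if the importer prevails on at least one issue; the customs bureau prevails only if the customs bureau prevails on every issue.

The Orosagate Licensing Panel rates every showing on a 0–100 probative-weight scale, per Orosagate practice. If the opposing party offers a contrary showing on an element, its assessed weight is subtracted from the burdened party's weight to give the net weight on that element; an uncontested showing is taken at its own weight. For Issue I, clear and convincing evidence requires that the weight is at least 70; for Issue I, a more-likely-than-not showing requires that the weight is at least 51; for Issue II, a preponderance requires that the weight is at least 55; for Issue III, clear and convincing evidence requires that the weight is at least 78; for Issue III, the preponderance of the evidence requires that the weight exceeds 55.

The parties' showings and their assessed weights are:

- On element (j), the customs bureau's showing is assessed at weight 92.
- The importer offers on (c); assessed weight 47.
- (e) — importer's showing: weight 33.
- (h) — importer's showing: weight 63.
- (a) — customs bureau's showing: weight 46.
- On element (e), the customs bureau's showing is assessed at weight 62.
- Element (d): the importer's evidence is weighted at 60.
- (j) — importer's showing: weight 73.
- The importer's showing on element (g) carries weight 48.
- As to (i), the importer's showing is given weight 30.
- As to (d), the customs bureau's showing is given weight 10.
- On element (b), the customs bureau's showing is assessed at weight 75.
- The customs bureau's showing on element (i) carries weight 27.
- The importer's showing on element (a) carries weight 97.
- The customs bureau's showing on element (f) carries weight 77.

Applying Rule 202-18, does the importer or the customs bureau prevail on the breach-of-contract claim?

— Issue I —
Stage I.1 — burden on importer; standard: a more-likely-than-not showing (weight is at least 51).
    (a): 97 − 46 = 51 ≥ 51 [met]
  The importer carries Stage I.1; the customs bureau now bears the burden.
Stage I.2 — burden on customs bureau; standard: clear and convincing evidence (weight is at least 70).
    (b): 75 ≥ 70 [met]
  Stage I.2 carried; the final stage is satisfied.
With every stage satisfied, the customs bureau prevails on this issue.
— Issue II —
Stage II.1 — burden on importer; standard: a preponderance (weight is at least 55).
    (c): 47 < 55 [not met]
    (d): 60 − 10 = 50 < 55 [not met]
  Not every element is met, so the importer fails to carry Stage II.1.
The analysis ends at Stage II.1; the customs bureau prevails on this issue.
— Issue III —
At Stage III.1 the importer must meet the preponderance of the evidence (weight exceeds 55): on (g) the weight is 48, ≤ 55, so (g) does not meet the standard; on (h) the weight is 63, which does exceed 55, so (h) meets the standard.
  The importer does not carry Stage III.1.
The analysis ends at Stage III.1; the customs bureau prevails on this issue.
Per-issue: Issue I → customs bureau; Issue II → customs bureau; Issue III → customs bureau. The importer must prevail on at least one issue; overall, the customs bureau prevails.

customs bureau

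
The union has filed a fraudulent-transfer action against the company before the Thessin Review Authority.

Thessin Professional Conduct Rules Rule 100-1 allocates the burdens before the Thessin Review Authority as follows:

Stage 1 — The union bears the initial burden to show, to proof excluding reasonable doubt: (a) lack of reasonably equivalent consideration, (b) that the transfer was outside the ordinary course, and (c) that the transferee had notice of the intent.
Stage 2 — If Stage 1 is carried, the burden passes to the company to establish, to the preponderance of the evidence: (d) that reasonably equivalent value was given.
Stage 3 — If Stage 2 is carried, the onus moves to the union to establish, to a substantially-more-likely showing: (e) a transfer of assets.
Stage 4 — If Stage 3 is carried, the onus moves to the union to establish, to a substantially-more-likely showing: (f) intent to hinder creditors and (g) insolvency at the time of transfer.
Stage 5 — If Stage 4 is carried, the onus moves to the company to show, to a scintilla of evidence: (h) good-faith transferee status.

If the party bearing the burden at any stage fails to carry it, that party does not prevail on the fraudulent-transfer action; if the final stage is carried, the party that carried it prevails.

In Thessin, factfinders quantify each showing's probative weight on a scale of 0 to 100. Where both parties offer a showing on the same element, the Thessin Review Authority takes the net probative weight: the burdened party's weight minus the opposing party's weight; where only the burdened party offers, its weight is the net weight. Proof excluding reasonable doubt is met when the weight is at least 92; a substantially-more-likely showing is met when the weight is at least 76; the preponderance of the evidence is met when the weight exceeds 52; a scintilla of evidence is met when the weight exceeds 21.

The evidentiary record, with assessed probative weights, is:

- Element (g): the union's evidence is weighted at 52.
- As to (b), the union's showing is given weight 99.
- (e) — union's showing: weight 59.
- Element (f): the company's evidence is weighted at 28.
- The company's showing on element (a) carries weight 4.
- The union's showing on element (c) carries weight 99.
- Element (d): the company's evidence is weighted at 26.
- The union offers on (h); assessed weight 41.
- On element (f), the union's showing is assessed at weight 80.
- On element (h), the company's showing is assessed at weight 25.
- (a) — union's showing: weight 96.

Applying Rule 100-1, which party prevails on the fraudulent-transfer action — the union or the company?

union

At Stage 1 the union must meet proof excluding reasonable doubt (weight is at least 92): on (a) the weight is 96 less the opposing 4 gives net 92, which does reach 92, so (a) meets the standard; on (b) the weight is 99, which does reach 92, so (b) meets the standard; on (c) the weight is 99, which does reach 92, so (c) meets the standard.
  The union carries Stage 1; the company now bears the burden.
At Stage 2 the company must meet the preponderance of the evidence (weight exceeds 52): on (d) the weight is 26, which does not exceed 52, so (d) does not meet the standard.
  The company does not carry Stage 2.
The union prevails.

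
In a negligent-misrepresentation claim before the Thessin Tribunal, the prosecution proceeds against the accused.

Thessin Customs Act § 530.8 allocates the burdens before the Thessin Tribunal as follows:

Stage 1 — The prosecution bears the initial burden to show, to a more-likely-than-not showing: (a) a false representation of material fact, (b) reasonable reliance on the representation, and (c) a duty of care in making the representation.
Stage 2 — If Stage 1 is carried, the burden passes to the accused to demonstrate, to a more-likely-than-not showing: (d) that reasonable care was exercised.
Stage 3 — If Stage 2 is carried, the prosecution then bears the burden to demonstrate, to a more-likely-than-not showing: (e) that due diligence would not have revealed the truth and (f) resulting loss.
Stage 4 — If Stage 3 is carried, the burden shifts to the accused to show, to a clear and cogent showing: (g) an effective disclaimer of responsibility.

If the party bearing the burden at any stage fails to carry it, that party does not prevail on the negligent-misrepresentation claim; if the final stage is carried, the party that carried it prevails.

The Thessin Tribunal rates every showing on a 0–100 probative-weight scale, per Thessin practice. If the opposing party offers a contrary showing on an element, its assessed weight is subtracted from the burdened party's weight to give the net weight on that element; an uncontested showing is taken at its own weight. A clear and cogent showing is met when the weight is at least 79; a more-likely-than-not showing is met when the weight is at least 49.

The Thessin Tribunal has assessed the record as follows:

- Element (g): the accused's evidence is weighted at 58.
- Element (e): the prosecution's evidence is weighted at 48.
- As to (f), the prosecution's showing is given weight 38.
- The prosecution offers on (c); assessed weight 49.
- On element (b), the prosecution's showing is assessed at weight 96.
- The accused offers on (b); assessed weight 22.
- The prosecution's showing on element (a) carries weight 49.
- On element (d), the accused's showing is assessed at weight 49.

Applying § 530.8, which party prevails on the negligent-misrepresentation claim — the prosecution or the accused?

accused

Stage 1 (prosecution, a more-likely-than-not showing, weight is at least 49): (a) 49 ≥ 49 — meets; (b) net 96−22=74 ≥ 49 — meets; (c) 49 ≥ 49 — meets.
  Stage 1 carried; the burden shifts to the accused.
Stage 2 (accused, a more-likely-than-not showing, weight is at least 49): (d) 49 ≥ 49 — meets.
  The accused carries Stage 2; the prosecution now bears the burden.
Stage 3 (prosecution, a more-likely-than-not showing, weight is at least 49): (e) 48 < 49 — fails; (f) 38 < 49 — fails.
  Stage 3 not carried; the prosecution fails its burden.
The accused prevails.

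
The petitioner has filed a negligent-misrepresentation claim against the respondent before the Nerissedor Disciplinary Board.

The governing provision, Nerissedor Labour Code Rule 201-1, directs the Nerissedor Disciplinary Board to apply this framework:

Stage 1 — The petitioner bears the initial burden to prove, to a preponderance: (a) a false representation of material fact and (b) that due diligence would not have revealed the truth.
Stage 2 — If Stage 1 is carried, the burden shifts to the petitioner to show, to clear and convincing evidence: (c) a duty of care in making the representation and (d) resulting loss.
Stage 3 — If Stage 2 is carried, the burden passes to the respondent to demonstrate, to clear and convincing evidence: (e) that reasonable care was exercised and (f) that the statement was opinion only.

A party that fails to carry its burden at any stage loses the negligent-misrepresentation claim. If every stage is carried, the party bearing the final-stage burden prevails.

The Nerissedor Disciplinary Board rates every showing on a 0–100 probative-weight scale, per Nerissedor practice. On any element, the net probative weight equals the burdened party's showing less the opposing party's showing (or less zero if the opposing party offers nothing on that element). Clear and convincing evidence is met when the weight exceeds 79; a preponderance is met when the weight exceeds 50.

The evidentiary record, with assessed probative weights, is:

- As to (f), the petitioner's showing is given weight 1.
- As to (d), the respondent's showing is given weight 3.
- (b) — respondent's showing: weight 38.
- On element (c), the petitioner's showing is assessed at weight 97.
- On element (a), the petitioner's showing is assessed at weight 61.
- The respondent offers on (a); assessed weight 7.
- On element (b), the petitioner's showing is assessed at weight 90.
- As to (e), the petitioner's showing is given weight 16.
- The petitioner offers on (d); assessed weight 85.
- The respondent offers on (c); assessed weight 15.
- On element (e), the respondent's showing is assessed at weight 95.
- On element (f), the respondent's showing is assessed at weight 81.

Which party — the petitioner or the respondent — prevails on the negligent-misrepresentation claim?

petitioner

Stage 1 (petitioner, a preponderance, weight exceeds 50): (a) net 61−7=54 > 50 — meets; (b) net 90−38=52 > 50 — meets.
  All elements met. The petitioner retains the burden for Stage 2.
Stage 2 (petitioner, clear and convincing evidence, weight exceeds 79): (c) net 97−15=82 > 79 — meets; (d) net 85−3=82 > 79 — meets.
  The petitioner carries Stage 2; the respondent now bears the burden.
Stage 3 (respondent, clear and convincing evidence, weight exceeds 79): (e) net 95−16=79 ≤ 79 — fails; (f) net 81−1=80 > 79 — meets.
  The respondent does not carry Stage 3.
The analysis ends at Stage 3; the petitioner prevails.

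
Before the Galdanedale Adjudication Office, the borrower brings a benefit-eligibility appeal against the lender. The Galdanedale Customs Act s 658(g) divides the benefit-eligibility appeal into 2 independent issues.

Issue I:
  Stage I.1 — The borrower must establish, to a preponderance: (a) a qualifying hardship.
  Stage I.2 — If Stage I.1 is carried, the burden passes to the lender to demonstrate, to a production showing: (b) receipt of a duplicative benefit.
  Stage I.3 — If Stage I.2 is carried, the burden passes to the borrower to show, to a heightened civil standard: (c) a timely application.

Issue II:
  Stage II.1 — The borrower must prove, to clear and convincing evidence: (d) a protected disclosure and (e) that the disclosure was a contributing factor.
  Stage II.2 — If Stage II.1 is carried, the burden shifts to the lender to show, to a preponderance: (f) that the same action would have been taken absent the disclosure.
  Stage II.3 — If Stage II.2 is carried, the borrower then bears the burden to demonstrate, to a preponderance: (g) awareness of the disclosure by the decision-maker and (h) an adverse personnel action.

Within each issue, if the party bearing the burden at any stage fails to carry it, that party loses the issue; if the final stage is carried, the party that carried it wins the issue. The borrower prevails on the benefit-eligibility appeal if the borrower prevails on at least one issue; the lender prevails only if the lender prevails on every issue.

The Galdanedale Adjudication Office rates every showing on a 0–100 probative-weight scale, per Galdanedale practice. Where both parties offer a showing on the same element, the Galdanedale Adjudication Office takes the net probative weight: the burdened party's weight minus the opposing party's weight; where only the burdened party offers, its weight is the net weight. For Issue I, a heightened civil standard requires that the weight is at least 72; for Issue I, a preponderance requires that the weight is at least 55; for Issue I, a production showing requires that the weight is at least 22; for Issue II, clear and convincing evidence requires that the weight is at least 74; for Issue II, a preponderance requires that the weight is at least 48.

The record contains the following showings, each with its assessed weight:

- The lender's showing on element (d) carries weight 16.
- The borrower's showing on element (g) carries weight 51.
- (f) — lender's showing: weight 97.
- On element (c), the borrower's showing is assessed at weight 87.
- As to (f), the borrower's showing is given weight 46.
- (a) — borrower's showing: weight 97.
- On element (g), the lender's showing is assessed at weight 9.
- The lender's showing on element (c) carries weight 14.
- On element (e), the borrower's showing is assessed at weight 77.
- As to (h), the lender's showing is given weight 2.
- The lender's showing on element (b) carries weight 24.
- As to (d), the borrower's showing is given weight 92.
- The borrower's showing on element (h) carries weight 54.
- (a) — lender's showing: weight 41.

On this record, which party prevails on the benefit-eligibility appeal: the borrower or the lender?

borrower

— Issue I —
At Stage I.1 the borrower must meet a preponderance (weight is at least 55): on (a) the weight is 97 less the opposing 41 gives net 56, which does reach 55, so (a) meets the standard.
  The borrower carries Stage I.1; the lender now bears the burden.
At Stage I.2 the lender must meet a production showing (weight is at least 22): on (b) the weight is 24, ≥ 22, so (b) meets the standard.
  Stage I.2 carried; the burden shifts to the borrower.
At Stage I.3 the borrower must meet a heightened civil standard (weight is at least 72): on (c) the weight is 87 less the opposing 14 gives net 73, ≥ 72, so (c) meets the standard.
  Stage I.3 carried; the final stage is satisfied.
Every stage carried; the borrower prevails on this issue.
— Issue II —
Stage II.1 (borrower, clear and convincing evidence, weight is at least 74): (d) net 92−16=76 ≥ 74 — meets; (e) 77 ≥ 74 — meets.
  Stage II.1 is satisfied; the onus moves to the lender.
Stage II.2 (lender, a preponderance, weight is at least 48): (f) net 97−46=51 ≥ 48 — meets.
  All elements met. The burden passes to the borrower.
Stage II.3 (borrower, a preponderance, weight is at least 48): (g) net 51−9=42 < 48 — fails; (h) net 54−2=52 ≥ 48 — meets.
  Stage II.3 not carried; the borrower fails its burden.
So the lender prevails on this issue.
Per-issue: Issue I → borrower; Issue II → lender. The borrower must prevail on at least one issue; overall, the borrower prevails.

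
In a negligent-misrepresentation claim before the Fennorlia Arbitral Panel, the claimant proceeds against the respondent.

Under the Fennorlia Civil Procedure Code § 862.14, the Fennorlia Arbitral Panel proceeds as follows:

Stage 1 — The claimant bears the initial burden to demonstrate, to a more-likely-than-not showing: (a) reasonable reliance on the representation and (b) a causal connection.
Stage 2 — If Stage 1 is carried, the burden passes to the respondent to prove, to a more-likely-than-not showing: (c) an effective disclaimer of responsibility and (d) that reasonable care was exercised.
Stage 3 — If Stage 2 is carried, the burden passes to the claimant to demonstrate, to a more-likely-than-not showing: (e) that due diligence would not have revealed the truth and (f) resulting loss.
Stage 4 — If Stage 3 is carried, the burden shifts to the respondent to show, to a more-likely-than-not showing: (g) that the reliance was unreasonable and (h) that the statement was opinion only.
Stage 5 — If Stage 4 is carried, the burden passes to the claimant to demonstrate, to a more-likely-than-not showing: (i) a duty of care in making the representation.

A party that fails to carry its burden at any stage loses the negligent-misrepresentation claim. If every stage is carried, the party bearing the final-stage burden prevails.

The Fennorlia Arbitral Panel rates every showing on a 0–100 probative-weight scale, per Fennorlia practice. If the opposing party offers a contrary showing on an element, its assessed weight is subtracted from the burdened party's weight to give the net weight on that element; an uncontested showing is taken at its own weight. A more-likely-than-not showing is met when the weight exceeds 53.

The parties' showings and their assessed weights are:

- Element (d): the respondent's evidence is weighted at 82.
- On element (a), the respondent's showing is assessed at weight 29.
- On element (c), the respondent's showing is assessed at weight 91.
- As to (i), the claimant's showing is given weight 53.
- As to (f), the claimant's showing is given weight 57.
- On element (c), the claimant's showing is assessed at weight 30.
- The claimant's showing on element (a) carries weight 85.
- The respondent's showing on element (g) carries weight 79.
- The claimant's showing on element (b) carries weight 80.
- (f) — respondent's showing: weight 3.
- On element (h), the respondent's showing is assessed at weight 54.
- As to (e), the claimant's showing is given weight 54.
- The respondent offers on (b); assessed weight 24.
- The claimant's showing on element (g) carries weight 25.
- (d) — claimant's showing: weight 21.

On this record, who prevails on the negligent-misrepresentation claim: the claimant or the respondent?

respondent

Stage 1 — burden on claimant; standard: a more-likely-than-not showing (weight exceeds 53).
    (a): 85 − 29 = 56 > 53 [met]
    (b): 80 − 24 = 56 > 53 [met]
  Stage 1 carried; the burden shifts to the respondent.
Stage 2 — burden on respondent; standard: a more-likely-than-not showing (weight exceeds 53).
    (c): 91 − 30 = 61 > 53 [met]
    (d): 82 − 21 = 61 > 53 [met]
  All elements met. The burden passes to the claimant.
Stage 3 — burden on claimant; standard: a more-likely-than-not showing (weight exceeds 53).
    (e): 54 > 53 [met]
    (f): 57 − 3 = 54 > 53 [met]
  Stage 3 is satisfied; the onus moves to the respondent.
Stage 4 — burden on respondent; standard: a more-likely-than-not showing (weight exceeds 53).
    (g): 79 − 25 = 54 > 53 [met]
    (h): 54 > 53 [met]
  Stage 4 is satisfied; the onus moves to the claimant.
Stage 5 — burden on claimant; standard: a more-likely-than-not showing (weight exceeds 53).
    (i): 53 ≤ 53 [not met]
  Not every element is met, so the claimant fails to carry Stage 5.
The analysis ends at Stage 5; the respondent prevails.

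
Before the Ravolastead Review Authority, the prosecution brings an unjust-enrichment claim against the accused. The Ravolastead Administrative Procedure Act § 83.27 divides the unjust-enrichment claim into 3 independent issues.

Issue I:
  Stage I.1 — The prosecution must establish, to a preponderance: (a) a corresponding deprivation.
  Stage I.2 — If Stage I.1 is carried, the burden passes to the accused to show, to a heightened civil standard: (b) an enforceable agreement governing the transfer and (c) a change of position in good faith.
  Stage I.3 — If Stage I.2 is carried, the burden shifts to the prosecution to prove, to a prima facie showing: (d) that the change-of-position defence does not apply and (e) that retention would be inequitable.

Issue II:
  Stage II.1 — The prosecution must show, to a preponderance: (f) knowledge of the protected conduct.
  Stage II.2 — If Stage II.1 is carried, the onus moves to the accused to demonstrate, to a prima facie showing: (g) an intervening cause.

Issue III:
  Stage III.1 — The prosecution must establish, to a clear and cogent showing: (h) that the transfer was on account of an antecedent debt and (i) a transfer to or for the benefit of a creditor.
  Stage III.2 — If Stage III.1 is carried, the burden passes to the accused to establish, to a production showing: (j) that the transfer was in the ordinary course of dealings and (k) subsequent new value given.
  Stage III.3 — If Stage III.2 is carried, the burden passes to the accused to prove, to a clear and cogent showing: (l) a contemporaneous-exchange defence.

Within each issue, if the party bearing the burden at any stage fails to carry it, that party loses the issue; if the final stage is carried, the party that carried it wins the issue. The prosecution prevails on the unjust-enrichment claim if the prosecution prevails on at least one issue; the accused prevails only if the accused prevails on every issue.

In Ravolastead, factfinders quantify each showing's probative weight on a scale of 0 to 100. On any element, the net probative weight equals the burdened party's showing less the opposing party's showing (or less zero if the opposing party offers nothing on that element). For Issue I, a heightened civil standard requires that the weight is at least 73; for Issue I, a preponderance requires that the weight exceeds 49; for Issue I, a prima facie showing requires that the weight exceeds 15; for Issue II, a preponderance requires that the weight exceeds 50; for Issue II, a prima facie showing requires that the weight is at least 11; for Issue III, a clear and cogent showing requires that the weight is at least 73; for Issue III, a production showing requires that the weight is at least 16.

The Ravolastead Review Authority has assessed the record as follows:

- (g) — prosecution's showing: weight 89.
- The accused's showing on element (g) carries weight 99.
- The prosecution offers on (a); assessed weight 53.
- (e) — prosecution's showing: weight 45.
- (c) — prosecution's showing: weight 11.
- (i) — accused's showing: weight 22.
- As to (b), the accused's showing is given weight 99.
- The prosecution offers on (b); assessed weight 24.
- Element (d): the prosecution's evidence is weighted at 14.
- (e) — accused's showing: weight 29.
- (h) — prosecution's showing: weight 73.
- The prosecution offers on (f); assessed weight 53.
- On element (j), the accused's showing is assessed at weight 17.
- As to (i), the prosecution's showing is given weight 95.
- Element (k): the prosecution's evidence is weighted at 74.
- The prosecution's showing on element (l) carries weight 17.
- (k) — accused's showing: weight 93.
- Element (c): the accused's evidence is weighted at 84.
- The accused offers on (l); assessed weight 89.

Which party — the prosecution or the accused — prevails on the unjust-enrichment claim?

prosecution

— Issue I —
At Stage I.1 the prosecution must meet a preponderance (weight exceeds 49): on (a) the weight is 53, which does exceed 49, so (a) meets the standard.
  The prosecution carries Stage I.1; the accused now bears the burden.
At Stage I.2 the accused must meet a heightened civil standard (weight is at least 73): on (b) the weight is 99 less the opposing 24 gives net 75, which does reach 73, so (b) meets the standard; on (c) the weight is 84 less the opposing 11 gives net 73, ≥ 73, so (c) meets the standard.
  All elements met. The burden passes to the prosecution.
At Stage I.3 the prosecution must meet a prima facie showing (weight exceeds 15): on (d) the weight is 14, ≤ 15, so (d) does not meet the standard; on (e) the weight is 45 less the opposing 29 gives net 16, > 15, so (e) meets the standard.
  Not every element is met, so the prosecution fails to carry Stage I.3.
The accused prevails on this issue.
— Issue II —
At Stage II.1 the prosecution must meet a preponderance (weight exceeds 50): on (f) the weight is 53, which does exceed 50, so (f) meets the standard.
  Stage II.1 is satisfied; the onus moves to the accused.
At Stage II.2 the accused must meet a prima facie showing (weight is at least 11): on (g) the weight is 99 less the opposing 89 gives net 10, < 11, so (g) does not meet the standard.
  Not every element is met, so the accused fails to carry Stage II.2.
The prosecution prevails on this issue.
— Issue III —
Stage III.1 — burden on prosecution; standard: a clear and cogent showing (weight is at least 73).
    (h): 73 ≥ 73 [met]
    (i): 95 − 22 = 73 ≥ 73 [met]
  Stage III.1 is satisfied; the onus moves to the accused.
Stage III.2 — burden on accused; standard: a production showing (weight is at least 16).
    (j): 17 ≥ 16 [met]
    (k): 93 − 74 = 19 ≥ 16 [met]
  All elements met. The accused retains the burden for Stage III.3.
Stage III.3 — burden on accused; standard: a clear and cogent showing (weight is at least 73).
    (l): 89 − 17 = 72 < 73 [not met]
  Stage III.3 not carried; the accused fails its burden.
So the prosecution prevails on this issue.
Per-issue: Issue I → accused; Issue II → prosecution; Issue III → prosecution. The prosecution must prevail on at least one issue; overall, the prosecution prevails.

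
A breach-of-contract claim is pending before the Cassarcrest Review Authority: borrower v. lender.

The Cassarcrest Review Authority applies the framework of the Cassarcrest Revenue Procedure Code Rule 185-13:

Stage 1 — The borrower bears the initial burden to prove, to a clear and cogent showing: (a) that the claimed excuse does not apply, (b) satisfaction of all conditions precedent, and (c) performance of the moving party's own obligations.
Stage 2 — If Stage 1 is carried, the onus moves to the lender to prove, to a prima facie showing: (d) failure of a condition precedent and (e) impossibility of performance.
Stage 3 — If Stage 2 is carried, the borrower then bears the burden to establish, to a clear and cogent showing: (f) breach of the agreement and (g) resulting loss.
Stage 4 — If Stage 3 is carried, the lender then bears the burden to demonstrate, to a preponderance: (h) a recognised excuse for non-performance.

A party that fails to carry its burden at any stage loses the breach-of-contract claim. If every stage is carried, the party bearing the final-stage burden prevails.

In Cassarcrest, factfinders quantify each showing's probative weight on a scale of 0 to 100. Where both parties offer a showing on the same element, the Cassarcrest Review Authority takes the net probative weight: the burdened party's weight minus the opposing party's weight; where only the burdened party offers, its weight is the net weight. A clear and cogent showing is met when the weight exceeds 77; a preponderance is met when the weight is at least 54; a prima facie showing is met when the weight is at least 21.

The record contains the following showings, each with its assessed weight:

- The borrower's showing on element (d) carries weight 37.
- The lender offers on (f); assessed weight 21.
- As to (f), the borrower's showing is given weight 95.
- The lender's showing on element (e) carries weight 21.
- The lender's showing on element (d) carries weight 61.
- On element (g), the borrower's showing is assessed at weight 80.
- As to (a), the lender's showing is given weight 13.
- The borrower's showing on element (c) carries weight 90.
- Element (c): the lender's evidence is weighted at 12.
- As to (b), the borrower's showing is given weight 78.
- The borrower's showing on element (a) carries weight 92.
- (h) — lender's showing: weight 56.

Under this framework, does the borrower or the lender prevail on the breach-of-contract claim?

lender

Stage 1 (borrower, a clear and cogent showing, weight exceeds 77): (a) net 92−13=79 > 77 — meets; (b) 78 > 77 — meets; (c) net 90−12=78 > 77 — meets.
  The borrower carries Stage 1; the lender now bears the burden.
Stage 2 (lender, a prima facie showing, weight is at least 21): (d) net 61−37=24 ≥ 21 — meets; (e) 21 ≥ 21 — meets.
  All elements met. The burden passes to the borrower.
Stage 3 (borrower, a clear and cogent showing, weight exceeds 77): (f) net 95−21=74 ≤ 77 — fails; (g) 80 > 77 — meets.
  The borrower does not carry Stage 3.
The lender prevails.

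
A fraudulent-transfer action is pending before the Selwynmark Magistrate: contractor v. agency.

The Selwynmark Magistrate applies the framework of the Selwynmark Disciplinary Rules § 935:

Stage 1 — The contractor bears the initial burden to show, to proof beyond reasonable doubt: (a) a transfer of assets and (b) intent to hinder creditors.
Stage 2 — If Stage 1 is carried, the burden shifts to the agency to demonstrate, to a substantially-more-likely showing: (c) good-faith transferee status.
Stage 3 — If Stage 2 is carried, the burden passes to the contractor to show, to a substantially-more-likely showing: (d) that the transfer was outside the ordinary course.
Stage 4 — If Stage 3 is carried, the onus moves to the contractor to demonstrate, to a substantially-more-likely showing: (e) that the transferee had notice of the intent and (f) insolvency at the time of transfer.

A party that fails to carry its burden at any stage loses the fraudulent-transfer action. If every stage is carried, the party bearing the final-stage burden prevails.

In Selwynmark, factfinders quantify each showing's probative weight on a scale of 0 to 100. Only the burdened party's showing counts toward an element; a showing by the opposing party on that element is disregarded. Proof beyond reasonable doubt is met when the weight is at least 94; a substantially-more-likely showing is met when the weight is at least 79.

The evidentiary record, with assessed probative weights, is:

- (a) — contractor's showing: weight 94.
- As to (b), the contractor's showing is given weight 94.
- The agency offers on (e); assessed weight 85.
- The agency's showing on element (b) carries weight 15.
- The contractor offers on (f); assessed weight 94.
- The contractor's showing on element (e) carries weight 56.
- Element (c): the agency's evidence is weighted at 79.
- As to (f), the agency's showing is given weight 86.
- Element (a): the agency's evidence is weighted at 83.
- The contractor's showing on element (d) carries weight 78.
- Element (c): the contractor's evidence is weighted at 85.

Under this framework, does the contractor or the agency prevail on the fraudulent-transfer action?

Stage 1 — burden on contractor; standard: proof beyond reasonable doubt (weight is at least 94).
    (a): 94 (agency's 83 disregarded) ≥ 94 [met]
    (b): 94 (agency's 15 disregarded) ≥ 94 [met]
  The contractor carries Stage 1; the agency now bears the burden.
Stage 2 — burden on agency; standard: a substantially-more-likely showing (weight is at least 79).
    (c): 79 (contractor's 85 disregarded) ≥ 79 [met]
  The agency carries Stage 2; the contractor now bears the burden.
Stage 3 — burden on contractor; standard: a substantially-more-likely showing (weight is at least 79).
    (d): 78 < 79 [not met]
  Stage 3 not carried; the contractor fails its burden.
So the agency prevails.

agency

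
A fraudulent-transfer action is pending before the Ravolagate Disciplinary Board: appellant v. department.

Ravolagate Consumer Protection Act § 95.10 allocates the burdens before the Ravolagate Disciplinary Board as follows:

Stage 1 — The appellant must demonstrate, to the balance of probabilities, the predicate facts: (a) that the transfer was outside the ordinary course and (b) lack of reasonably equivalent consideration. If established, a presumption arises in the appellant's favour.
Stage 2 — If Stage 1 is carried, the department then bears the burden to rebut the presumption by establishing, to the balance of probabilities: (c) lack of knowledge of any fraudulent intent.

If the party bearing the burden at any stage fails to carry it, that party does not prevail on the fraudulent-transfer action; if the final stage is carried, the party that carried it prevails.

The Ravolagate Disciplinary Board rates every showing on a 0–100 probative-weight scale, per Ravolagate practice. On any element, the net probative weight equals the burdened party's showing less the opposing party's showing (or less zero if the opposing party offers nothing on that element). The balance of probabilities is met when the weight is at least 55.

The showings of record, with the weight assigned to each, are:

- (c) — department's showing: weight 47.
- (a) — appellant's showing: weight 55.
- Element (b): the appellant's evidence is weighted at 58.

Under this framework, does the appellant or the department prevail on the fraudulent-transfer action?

appellant

Stage 1 — burden on appellant; standard: the balance of probabilities (weight is at least 55).
    (a): 55 ≥ 55 [met]
    (b): 58 ≥ 55 [met]
  All elements met. The burden passes to the department.
Stage 2 — burden on department; standard: the balance of probabilities (weight is at least 55).
    (c): 47 < 55 [not met]
  Stage 2 not carried; the department fails its burden.
So the appellant prevails.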